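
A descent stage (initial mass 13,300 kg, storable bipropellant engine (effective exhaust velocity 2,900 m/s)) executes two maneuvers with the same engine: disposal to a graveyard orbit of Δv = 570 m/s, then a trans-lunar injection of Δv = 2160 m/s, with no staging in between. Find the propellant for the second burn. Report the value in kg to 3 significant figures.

After the first burn: m = 13300 × exp(−570/2900.0) = 13300 × 0.82156 = 10,926.7 kg.
After the second burn: m = 10,926.7 × exp(−2160/2900.0) = 10,926.7 × 0.47482 = 5,188.22 kg.
Second-burn propellant = 10,926.7 − 5,188.22 = 5,738.48 kg.

propellant for the second burn ≈ 5740 kg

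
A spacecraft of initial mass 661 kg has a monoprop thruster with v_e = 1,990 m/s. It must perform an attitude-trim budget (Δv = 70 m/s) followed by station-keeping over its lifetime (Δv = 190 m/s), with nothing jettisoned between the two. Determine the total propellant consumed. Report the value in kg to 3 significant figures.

After the first burn: m = 661 × exp(−70/1990.0) = 661 × 0.96544 = 638.156 kg.
After the second burn: m = 638.156 × exp(−190/1990.0) = 638.156 × 0.90894 = 580.046 kg.
Total propellant = m₀ − m_final = 661 − 580.046 = 80.954 kg.

total propellant consumed ≈ 81.0 kg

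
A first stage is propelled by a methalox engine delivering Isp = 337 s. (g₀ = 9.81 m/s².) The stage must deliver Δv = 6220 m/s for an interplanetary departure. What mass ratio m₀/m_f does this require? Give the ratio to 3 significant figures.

v_e = Isp · g₀ = 337 × 9.81 = 3306.0 m/s.
Rocket equation: m₀/m_f = exp(Δv / v_e) = exp(6220 / 3306.0) = exp(1.8814) = 6.5630.

mass ratio ≈ 6.56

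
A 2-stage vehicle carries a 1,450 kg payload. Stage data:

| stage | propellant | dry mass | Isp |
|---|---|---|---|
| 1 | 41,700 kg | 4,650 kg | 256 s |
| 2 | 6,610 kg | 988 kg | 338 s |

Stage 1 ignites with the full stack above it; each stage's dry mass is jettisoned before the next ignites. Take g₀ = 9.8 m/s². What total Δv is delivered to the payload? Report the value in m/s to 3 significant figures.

Δv ≈ 7850 m/s

Ignition mass of stage 1 = 41,700+4,650 + 6,610+988 + 1,450 = 55,398 kg.
Stage 1: m₀ = 55,398 kg, m_f = 55,398 − 41,700 = 13,698 kg; Δv = 256×9.8×ln(4.044) = 2508.8×1.3973 ≈ 3506 m/s.
Stage 2: m₀ = 9,048 kg, m_f = 9,048 − 6,610 = 2,438 kg; Δv = 338×9.8×ln(3.711) = 3312.4×1.3114 ≈ 4344 m/s.
Total Δv = 3506 + 4344 = 7850 m/s.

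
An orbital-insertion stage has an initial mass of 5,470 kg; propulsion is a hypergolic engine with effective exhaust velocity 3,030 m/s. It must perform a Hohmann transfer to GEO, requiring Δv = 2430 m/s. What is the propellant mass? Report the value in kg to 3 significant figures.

propellant mass ≈ 3020 kg

m₀/m_f = exp(Δv / v_e) = exp(2430 / 3030.0) = exp(0.8020) = 2.2300.
m_f = 5,470 / 2.2300 = 2,452.91 kg, so propellant = m₀ − m_f = 5,470 − 2,452.91 = 3,017.09 kg.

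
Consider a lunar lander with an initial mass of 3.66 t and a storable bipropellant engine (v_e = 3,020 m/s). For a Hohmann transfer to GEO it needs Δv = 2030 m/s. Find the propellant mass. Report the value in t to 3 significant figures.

propellant mass ≈ 1.79 t

From the ideal rocket equation, m₀/m_f = exp(Δv / v_e) = exp(2030 / 3020.0) = exp(0.6722) = 1.9585.
m_f = 3.66 / 1.9585 = 1.86878 t, so propellant = m₀ − m_f = 3.66 − 1.86878 = 1.79122 t.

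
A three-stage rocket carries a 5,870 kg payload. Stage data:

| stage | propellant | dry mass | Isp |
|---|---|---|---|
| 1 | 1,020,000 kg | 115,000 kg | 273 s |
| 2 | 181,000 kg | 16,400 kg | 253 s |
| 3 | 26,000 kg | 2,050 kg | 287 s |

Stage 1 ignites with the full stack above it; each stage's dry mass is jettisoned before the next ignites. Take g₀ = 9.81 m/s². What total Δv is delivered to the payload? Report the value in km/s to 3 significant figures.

Δv ≈ 11.6 km/s

Ignition mass of stage 1 = 1,020,000+115,000 + 181,000+16,400 + 26,000+2,050 + 5,870 = 1,366,320 kg.
Stage 1: m₀ = 1,366,320 kg, m_f = 1,366,320 − 1,020,000 = 346,320 kg; Δv = 273×9.81×ln(3.945) = 2678.1×1.3725 ≈ 3676 m/s.
Stage 2: m₀ = 231,320 kg, m_f = 231,320 − 181,000 = 50,320 kg; Δv = 253×9.81×ln(4.597) = 2481.9×1.5254 ≈ 3786 m/s.
Stage 3: m₀ = 33,920 kg, m_f = 33,920 − 26,000 = 7,920 kg; Δv = 287×9.81×ln(4.283) = 2815.5×1.4546 ≈ 4095 m/s.
Total Δv = 3676 + 3786 + 4095 = 11557 m/s.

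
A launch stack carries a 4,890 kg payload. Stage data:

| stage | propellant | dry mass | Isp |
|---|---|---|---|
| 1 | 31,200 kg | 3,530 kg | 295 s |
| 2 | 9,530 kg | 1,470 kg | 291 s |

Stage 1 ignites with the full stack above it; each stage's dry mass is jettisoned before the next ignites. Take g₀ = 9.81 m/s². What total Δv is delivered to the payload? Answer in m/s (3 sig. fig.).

Δv ≈ 5390 m/s

Ignition mass of stage 1 = 31,200+3,530 + 9,530+1,470 + 4,890 = 50,620 kg.
Stage 1: m₀ = 50,620 kg, m_f = 50,620 − 31,200 = 19,420 kg; Δv = 295×9.81×ln(2.607) = 2894.0×0.9580 ≈ 2773 m/s.
Stage 2: m₀ = 15,890 kg, m_f = 15,890 − 9,530 = 6,360 kg; Δv = 291×9.81×ln(2.498) = 2854.7×0.9157 ≈ 2614 m/s.
Total Δv = 2773 + 2614 = 5387 m/s.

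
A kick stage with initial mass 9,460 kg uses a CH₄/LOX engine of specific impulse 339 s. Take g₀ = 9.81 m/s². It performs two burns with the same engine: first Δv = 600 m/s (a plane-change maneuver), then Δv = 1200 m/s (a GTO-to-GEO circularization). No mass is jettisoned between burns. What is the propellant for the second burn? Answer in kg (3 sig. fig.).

v_e = Isp · g₀ = 339 × 9.81 = 3325.6 m/s.
After the first burn: m = 9460 × exp(−600/3325.6) = 9460 × 0.83492 = 7,898.34 kg.
After the second burn: m = 7,898.34 × exp(−1200/3325.6) = 7,898.34 × 0.69709 = 5,505.85 kg.
Second-burn propellant = 7,898.34 − 5,505.85 = 2,392.49 kg.

propellant for the second burn ≈ 2390 kg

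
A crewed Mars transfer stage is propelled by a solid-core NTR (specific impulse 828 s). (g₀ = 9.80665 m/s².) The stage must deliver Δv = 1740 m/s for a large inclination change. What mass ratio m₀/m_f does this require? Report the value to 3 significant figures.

v_e = Isp · g₀ = 828 × 9.80665 = 8119.9 m/s.
m₀/m_f = exp(Δv / v_e) = exp(1740 / 8119.9) = exp(0.2143) = 1.2390.

mass ratio ≈ 1.24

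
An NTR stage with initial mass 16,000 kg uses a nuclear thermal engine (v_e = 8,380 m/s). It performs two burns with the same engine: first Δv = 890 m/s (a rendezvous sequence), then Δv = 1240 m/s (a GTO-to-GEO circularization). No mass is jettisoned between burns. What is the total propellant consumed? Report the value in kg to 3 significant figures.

After the first burn: m = 16000 × exp(−890/8380.0) = 16000 × 0.89924 = 14,387.8 kg.
After the second burn: m = 14,387.8 × exp(−1240/8380.0) = 14,387.8 × 0.86246 = 12,408.9 kg.
Total propellant = m₀ − m_final = 16000 − 12,408.9 = 3,591.1 kg.

total propellant consumed ≈ 3590 kg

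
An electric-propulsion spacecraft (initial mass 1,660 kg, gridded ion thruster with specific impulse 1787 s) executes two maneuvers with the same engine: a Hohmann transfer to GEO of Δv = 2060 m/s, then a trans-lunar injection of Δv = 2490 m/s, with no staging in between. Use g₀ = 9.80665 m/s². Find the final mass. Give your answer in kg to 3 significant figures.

v_e = Isp · g₀ = 1787 × 9.80665 = 17524.5 m/s.
After the first burn: m = 1660 × exp(−2060/17524.5) = 1660 × 0.88910 = 1,475.91 kg.
After the second burn: m = 1,475.91 × exp(−2490/17524.5) = 1,475.91 × 0.86755 = 1,280.43 kg.

final mass ≈ 1280 kg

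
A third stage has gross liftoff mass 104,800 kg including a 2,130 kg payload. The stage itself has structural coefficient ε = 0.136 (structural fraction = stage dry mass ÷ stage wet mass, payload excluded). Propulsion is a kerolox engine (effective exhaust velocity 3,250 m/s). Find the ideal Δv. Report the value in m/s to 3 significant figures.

Stage wet mass = m₀ − payload = 104,800 − 2,130 = 102,670 kg.
Stage dry mass = ε × stage wet mass = 0.136 × 102,670 = 13,963.1 kg.
Burnout mass m_f = stage dry + payload = 13,963.1 + 2,130 = 16,093.1 kg.
Δv = v_e · ln(104,800/16,093.1) = 3250.0 × ln(6.512) = 3250.0 × 1.8737 ≈ 6089 m/s.

Δv ≈ 6090 m/s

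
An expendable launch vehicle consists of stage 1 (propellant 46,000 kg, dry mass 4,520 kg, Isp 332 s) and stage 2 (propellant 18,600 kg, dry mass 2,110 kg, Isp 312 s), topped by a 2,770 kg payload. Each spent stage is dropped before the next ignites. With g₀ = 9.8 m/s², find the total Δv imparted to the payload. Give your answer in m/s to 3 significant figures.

Δv ≈ 7970 m/s

Ignition mass of stage 1 = 46,000+4,520 + 18,600+2,110 + 2,770 = 74,000 kg.
Stage 1: m₀ = 74,000 kg, m_f = 74,000 − 46,000 = 28,000 kg; Δv = 332×9.8×ln(2.643) = 3253.6×0.9719 ≈ 3162 m/s.
Stage 2: m₀ = 23,480 kg, m_f = 23,480 − 18,600 = 4,880 kg; Δv = 312×9.8×ln(4.811) = 3057.6×1.5710 ≈ 4804 m/s.
Total Δv = 3162 + 4804 = 7966 m/s.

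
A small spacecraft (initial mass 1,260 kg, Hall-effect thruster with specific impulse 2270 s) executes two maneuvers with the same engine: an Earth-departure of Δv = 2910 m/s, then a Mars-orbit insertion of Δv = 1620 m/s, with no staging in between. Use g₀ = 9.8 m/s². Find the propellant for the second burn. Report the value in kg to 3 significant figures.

propellant for the second burn ≈ 77.6 kg

v_e = Isp · g₀ = 2270 × 9.8 = 22246.0 m/s.
After the first burn: m = 1260 × exp(−2910/22246.0) = 1260 × 0.87738 = 1,105.5 kg.
After the second burn: m = 1,105.5 × exp(−1620/22246.0) = 1,105.5 × 0.92977 = 1,027.86 kg.
Second-burn propellant = 1,105.5 − 1,027.86 = 77.64 kg.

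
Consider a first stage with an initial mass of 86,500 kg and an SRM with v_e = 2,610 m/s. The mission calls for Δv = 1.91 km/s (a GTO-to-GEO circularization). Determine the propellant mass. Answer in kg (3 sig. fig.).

propellant mass ≈ 44900 kg

m₀/m_f = exp(Δv / v_e) = exp(1910 / 2610.0) = exp(0.7318) = 2.0788.
m_f = 86,500 / 2.0788 = 41,610.5 kg, so propellant = m₀ − m_f = 86,500 − 41,610.5 = 44,889.5 kg.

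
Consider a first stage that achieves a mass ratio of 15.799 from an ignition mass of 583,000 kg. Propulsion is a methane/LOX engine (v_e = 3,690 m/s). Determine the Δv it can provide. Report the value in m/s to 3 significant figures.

By the Tsiolkovsky rocket equation, Δv = v_e · ln(15.799) = 3690.0 × 2.7599 ≈ 10184.2 m/s.

Δv ≈ 10200 m/s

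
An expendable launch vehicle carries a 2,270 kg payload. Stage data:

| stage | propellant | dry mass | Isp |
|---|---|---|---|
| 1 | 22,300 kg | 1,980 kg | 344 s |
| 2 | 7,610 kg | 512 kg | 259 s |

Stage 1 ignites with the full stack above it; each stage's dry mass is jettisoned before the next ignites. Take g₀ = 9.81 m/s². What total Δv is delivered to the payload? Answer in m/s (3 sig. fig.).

Δv ≈ 6830 m/s

Ignition mass of stage 1 = 22,300+1,980 + 7,610+512 + 2,270 = 34,672 kg.
Stage 1: m₀ = 34,672 kg, m_f = 34,672 − 22,300 = 12,372 kg; Δv = 344×9.81×ln(2.802) = 3374.6×1.0305 ≈ 3478 m/s.
Stage 2: m₀ = 10,392 kg, m_f = 10,392 − 7,610 = 2,782 kg; Δv = 259×9.81×ln(3.735) = 2540.8×1.3179 ≈ 3348 m/s.
Total Δv = 3478 + 3348 = 6826 m/s.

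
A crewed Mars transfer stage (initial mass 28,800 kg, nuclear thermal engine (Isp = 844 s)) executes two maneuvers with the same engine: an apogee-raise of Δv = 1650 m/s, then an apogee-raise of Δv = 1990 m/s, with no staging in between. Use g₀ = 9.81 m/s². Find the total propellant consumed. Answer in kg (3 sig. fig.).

v_e = Isp · g₀ = 844 × 9.81 = 8279.6 m/s.
After the first burn: m = 28800 × exp(−1650/8279.6) = 28800 × 0.81932 = 23,596.4 kg.
After the second burn: m = 23,596.4 × exp(−1990/8279.6) = 23,596.4 × 0.78635 = 18,555 kg.
Total propellant = m₀ − m_final = 28800 − 18,555 = 10,245 kg.

total propellant consumed ≈ 10200 kg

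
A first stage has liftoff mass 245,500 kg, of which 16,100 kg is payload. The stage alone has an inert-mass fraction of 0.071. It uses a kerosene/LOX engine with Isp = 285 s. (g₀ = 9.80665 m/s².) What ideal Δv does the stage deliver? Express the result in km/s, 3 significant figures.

Δv ≈ 5.66 km/s

Stage wet mass = m₀ − payload = 245,500 − 16,100 = 229,400 kg.
Stage dry mass = ε × stage wet mass = 0.071 × 229,400 = 16,287.4 kg.
Burnout mass m_f = stage dry + payload = 16,287.4 + 16,100 = 32,387.4 kg.
v_e = Isp · g₀ = 285 × 9.80665 = 2794.9 m/s.
By the Tsiolkovsky rocket equation, Δv = v_e · ln(245,500/32,387.4) = 2794.9 × ln(7.58) = 2794.9 × 2.0255 ≈ 5661 m/s.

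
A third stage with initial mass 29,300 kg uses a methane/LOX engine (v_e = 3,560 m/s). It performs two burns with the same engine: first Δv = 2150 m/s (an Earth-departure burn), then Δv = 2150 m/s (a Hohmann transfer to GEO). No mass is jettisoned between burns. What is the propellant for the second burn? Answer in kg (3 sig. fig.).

propellant for the second burn ≈ 7260 kg

After the first burn: m = 29300 × exp(−2150/3560.0) = 29300 × 0.54666 = 16,017.1 kg.
After the second burn: m = 16,017.1 × exp(−2150/3560.0) = 16,017.1 × 0.54666 = 8,755.91 kg.
Second-burn propellant = 16,017.1 − 8,755.91 = 7,261.19 kg.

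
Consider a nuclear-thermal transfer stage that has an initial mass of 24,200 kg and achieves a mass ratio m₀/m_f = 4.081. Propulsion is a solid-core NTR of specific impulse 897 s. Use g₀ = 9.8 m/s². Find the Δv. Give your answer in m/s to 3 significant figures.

v_e = Isp · g₀ = 897 × 9.8 = 8790.6 m/s.
Rocket equation: Δv = v_e · ln(4.081) = 8790.6 × 1.4063 ≈ 12362.6 m/s.

Δv ≈ 12400 m/s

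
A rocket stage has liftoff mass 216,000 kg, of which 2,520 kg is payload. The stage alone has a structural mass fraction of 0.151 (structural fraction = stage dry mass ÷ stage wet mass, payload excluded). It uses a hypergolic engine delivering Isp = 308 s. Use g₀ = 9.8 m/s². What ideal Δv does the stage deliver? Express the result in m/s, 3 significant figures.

Δv ≈ 5510 m/s

Stage wet mass = m₀ − payload = 216,000 − 2,520 = 213,480 kg.
Stage dry mass = ε × stage wet mass = 0.151 × 213,480 = 32,235.5 kg.
Burnout mass m_f = stage dry + payload = 32,235.5 + 2,520 = 34,755.5 kg.
v_e = Isp · g₀ = 308 × 9.8 = 3018.4 m/s.
Rocket equation: Δv = v_e · ln(216,000/34,755.5) = 3018.4 × ln(6.215) = 3018.4 × 1.8269 ≈ 5514 m/s.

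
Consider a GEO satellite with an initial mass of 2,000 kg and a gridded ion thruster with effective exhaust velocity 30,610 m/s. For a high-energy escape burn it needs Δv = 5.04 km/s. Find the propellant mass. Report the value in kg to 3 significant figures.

m₀/m_f = exp(Δv / v_e) = exp(5040 / 30610.0) = exp(0.1647) = 1.1790.
m_f = 2,000 / 1.1790 = 1,696.35 kg, so propellant = m₀ − m_f = 2,000 − 1,696.35 = 303.65 kg.

propellant mass ≈ 304 kg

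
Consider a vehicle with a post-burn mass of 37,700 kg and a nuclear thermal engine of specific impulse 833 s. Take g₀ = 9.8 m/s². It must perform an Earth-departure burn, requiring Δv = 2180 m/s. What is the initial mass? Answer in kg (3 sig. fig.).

initial mass ≈ 49200 kg

v_e = Isp · g₀ = 833 × 9.8 = 8163.4 m/s.
By the Tsiolkovsky rocket equation, m₀/m_f = exp(Δv / v_e) = exp(2180 / 8163.4) = exp(0.2670) = 1.3061.
m₀ = m_f × 1.3061 = 37,700 × 1.3061 = 49,240 kg.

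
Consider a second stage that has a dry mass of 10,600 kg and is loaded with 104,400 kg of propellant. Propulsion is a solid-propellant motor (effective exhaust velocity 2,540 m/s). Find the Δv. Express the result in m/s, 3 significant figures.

Δv ≈ 6060 m/s

m₀ = m_dry + m_prop = 10,600 + 104,400 = 115,000 kg.
Δv = v_e · ln(m₀/m_f) = 2540.0 × ln(10.85) = 2540.0 × 2.3841 ≈ 6055.6 m/s.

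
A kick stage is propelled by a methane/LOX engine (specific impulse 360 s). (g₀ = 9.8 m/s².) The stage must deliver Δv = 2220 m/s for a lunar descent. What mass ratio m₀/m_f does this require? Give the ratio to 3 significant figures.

v_e = Isp · g₀ = 360 × 9.8 = 3528.0 m/s.
m₀/m_f = exp(Δv / v_e) = exp(2220 / 3528.0) = exp(0.6293) = 1.8762.

mass ratio ≈ 1.88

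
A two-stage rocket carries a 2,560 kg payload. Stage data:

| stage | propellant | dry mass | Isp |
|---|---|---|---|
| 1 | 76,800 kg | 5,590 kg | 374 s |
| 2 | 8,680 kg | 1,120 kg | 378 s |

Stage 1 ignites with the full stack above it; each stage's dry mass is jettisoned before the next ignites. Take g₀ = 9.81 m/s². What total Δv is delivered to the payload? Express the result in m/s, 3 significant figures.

Ignition mass of stage 1 = 76,800+5,590 + 8,680+1,120 + 2,560 = 94,750 kg.
Stage 1: m₀ = 94,750 kg, m_f = 94,750 − 76,800 = 17,950 kg; Δv = 374×9.81×ln(5.279) = 3668.9×1.6637 ≈ 6104 m/s.
Stage 2: m₀ = 12,360 kg, m_f = 12,360 − 8,680 = 3,680 kg; Δv = 378×9.81×ln(3.359) = 3708.2×1.2116 ≈ 4493 m/s.
Total Δv = 6104 + 4493 = 10597 m/s.

Δv ≈ 10600 m/s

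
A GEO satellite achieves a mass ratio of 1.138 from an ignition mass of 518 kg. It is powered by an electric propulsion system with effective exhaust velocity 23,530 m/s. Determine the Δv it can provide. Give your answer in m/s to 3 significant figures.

Δv ≈ 3040 m/s

From the ideal rocket equation, Δv = v_e · ln(1.138) = 23530.0 × 0.1293 ≈ 3041.8 m/s.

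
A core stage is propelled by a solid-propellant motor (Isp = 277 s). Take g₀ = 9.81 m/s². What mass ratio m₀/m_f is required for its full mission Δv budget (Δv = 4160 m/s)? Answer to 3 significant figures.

mass ratio ≈ 4.62

v_e = Isp · g₀ = 277 × 9.81 = 2717.4 m/s.
m₀/m_f = exp(Δv / v_e) = exp(4160 / 2717.4) = exp(1.5309) = 4.6223.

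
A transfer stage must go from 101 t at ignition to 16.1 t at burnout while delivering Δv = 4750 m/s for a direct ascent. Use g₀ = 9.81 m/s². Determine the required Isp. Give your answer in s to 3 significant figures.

ln(m₀/m_f) = ln(101000/16100) = ln(6.273) = 1.8363.
v_e = Δv / ln(m₀/m_f) = 4750 / 1.8363 = 2586.7 m/s.
Isp = v_e / g₀ = 2586.7 / 9.81 = 263.7 s.

Isp ≈ 264 s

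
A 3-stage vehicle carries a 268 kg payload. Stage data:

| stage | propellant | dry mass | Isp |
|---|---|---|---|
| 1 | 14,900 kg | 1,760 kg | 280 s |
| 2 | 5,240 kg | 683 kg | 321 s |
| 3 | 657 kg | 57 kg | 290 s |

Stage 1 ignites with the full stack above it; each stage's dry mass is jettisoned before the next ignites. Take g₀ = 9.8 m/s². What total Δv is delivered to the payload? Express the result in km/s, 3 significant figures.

Δv ≈ 10.4 km/s

Ignition mass of stage 1 = 14,900+1,760 + 5,240+683 + 657+57 + 268 = 23,565 kg.
Stage 1: m₀ = 23,565 kg, m_f = 23,565 − 14,900 = 8,665 kg; Δv = 280×9.8×ln(2.72) = 2744.0×1.0005 ≈ 2745 m/s.
Stage 2: m₀ = 6,905 kg, m_f = 6,905 − 5,240 = 1,665 kg; Δv = 321×9.8×ln(4.147) = 3145.8×1.4224 ≈ 4475 m/s.
Stage 3: m₀ = 982 kg, m_f = 982 − 657 = 325 kg; Δv = 290×9.8×ln(3.022) = 2842.0×1.1058 ≈ 3143 m/s.
Total Δv = 2745 + 4475 + 3143 = 10363 m/s.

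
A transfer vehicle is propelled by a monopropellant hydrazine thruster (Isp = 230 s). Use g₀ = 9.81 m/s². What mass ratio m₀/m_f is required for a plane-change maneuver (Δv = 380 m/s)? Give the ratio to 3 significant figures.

v_e = Isp · g₀ = 230 × 9.81 = 2256.3 m/s.
m₀/m_f = exp(Δv / v_e) = exp(380 / 2256.3) = exp(0.1684) = 1.1834.

mass ratio ≈ 1.18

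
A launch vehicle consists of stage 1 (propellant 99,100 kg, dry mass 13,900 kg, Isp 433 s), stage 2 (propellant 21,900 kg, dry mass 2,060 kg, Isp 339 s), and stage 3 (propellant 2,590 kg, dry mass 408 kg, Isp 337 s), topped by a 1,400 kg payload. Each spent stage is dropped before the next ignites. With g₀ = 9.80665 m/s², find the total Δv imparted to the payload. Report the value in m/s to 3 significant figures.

Ignition mass of stage 1 = 99,100+13,900 + 21,900+2,060 + 2,590+408 + 1,400 = 141,358 kg.
Stage 1: m₀ = 141,358 kg, m_f = 141,358 − 99,100 = 42,258 kg; Δv = 433×9.80665×ln(3.345) = 4246.3×1.2075 ≈ 5127 m/s.
Stage 2: m₀ = 28,358 kg, m_f = 28,358 − 21,900 = 6,458 kg; Δv = 339×9.80665×ln(4.391) = 3324.5×1.4796 ≈ 4919 m/s.
Stage 3: m₀ = 4,398 kg, m_f = 4,398 − 2,590 = 1,808 kg; Δv = 337×9.80665×ln(2.433) = 3304.8×0.8889 ≈ 2938 m/s.
Total Δv = 5127 + 4919 + 2938 = 12984 m/s.

Δv ≈ 13000 m/s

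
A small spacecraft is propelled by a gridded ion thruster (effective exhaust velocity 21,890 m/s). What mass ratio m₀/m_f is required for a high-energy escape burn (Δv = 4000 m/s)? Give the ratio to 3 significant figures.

mass ratio ≈ 1.20

Using Δv = v_e ln(m₀/m_f): m₀/m_f = exp(Δv / v_e) = exp(4000 / 21890.0) = exp(0.1827) = 1.2005.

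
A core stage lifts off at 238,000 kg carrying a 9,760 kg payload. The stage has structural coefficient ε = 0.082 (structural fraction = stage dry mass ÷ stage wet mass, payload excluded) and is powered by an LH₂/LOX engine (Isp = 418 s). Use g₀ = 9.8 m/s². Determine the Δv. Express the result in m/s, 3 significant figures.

Stage wet mass = m₀ − payload = 238,000 − 9,760 = 228,240 kg.
Stage dry mass = ε × stage wet mass = 0.082 × 228,240 = 18,715.7 kg.
Burnout mass m_f = stage dry + payload = 18,715.7 + 9,760 = 28,475.7 kg.
v_e = Isp · g₀ = 418 × 9.8 = 4096.4 m/s.
Δv = v_e · ln(238,000/28,475.7) = 4096.4 × ln(8.358) = 4096.4 × 2.1232 ≈ 8698 m/s.

Δv ≈ 8700 m/s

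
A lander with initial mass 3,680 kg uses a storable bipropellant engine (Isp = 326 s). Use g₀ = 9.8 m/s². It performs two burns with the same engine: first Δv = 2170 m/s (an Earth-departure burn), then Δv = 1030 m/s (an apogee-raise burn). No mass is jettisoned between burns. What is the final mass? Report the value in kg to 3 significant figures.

final mass ≈ 1350 kg

v_e = Isp · g₀ = 326 × 9.8 = 3194.8 m/s.
After the first burn: m = 3680 × exp(−2170/3194.8) = 3680 × 0.50701 = 1,865.8 kg.
After the second burn: m = 1,865.8 × exp(−1030/3194.8) = 1,865.8 × 0.72441 = 1,351.6 kg.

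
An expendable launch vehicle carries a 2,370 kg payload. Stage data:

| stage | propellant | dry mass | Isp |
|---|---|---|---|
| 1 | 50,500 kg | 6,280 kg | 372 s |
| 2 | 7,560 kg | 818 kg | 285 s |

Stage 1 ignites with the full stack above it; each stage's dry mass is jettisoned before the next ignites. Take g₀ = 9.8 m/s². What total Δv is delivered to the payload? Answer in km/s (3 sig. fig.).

Δv ≈ 8.42 km/s

Ignition mass of stage 1 = 50,500+6,280 + 7,560+818 + 2,370 = 67,528 kg.
Stage 1: m₀ = 67,528 kg, m_f = 67,528 − 50,500 = 17,028 kg; Δv = 372×9.8×ln(3.966) = 3645.6×1.3777 ≈ 5022 m/s.
Stage 2: m₀ = 10,748 kg, m_f = 10,748 − 7,560 = 3,188 kg; Δv = 285×9.8×ln(3.371) = 2793.0×1.2153 ≈ 3394 m/s.
Total Δv = 5022 + 3394 = 8416 m/s.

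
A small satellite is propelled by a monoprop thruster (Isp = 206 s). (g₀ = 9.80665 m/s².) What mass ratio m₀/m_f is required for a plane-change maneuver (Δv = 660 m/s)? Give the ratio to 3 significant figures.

mass ratio ≈ 1.39

v_e = Isp · g₀ = 206 × 9.80665 = 2020.2 m/s.
m₀/m_f = exp(Δv / v_e) = exp(660 / 2020.2) = exp(0.3267) = 1.3864.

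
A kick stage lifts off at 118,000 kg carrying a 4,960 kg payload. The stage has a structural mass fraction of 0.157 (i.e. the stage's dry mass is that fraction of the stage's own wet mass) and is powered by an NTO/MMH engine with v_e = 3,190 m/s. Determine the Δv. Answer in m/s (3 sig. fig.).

Stage wet mass = m₀ − payload = 118,000 − 4,960 = 113,040 kg.
Stage dry mass = ε × stage wet mass = 0.157 × 113,040 = 17,747.3 kg.
Burnout mass m_f = stage dry + payload = 17,747.3 + 4,960 = 22,707.3 kg.
By the Tsiolkovsky rocket equation, Δv = v_e · ln(118,000/22,707.3) = 3190.0 × ln(5.197) = 3190.0 × 1.6480 ≈ 5257 m/s.

Δv ≈ 5260 m/s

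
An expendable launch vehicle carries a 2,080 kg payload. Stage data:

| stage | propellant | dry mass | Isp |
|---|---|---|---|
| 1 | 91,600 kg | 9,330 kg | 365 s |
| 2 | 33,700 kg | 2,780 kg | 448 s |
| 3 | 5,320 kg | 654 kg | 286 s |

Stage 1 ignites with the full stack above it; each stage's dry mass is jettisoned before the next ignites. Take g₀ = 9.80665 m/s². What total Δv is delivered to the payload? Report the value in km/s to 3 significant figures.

Ignition mass of stage 1 = 91,600+9,330 + 33,700+2,780 + 5,320+654 + 2,080 = 145,464 kg.
Stage 1: m₀ = 145,464 kg, m_f = 145,464 − 91,600 = 53,864 kg; Δv = 365×9.80665×ln(2.701) = 3579.4×0.9935 ≈ 3556 m/s.
Stage 2: m₀ = 44,534 kg, m_f = 44,534 − 33,700 = 10,834 kg; Δv = 448×9.80665×ln(4.111) = 4393.4×1.4136 ≈ 6210 m/s.
Stage 3: m₀ = 8,054 kg, m_f = 8,054 − 5,320 = 2,734 kg; Δv = 286×9.80665×ln(2.946) = 2804.7×1.0804 ≈ 3030 m/s.
Total Δv = 3556 + 6210 + 3030 = 12796 m/s.

Δv ≈ 12.8 km/s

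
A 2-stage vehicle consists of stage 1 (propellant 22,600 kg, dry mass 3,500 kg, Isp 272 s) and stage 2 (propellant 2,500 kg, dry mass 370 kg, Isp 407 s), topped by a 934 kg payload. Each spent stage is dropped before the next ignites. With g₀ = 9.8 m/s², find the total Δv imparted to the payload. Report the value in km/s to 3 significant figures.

Ignition mass of stage 1 = 22,600+3,500 + 2,500+370 + 934 = 29,904 kg.
Stage 1: m₀ = 29,904 kg, m_f = 29,904 − 22,600 = 7,304 kg; Δv = 272×9.8×ln(4.094) = 2665.6×1.4096 ≈ 3757 m/s.
Stage 2: m₀ = 3,804 kg, m_f = 3,804 − 2,500 = 1,304 kg; Δv = 407×9.8×ln(2.917) = 3988.6×1.0706 ≈ 4270 m/s.
Total Δv = 3757 + 4270 = 8027 m/s.

Δv ≈ 8.03 km/s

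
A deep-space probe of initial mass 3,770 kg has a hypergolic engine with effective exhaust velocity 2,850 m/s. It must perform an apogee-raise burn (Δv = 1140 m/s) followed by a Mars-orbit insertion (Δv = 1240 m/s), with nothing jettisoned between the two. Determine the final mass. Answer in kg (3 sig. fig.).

After the first burn: m = 3770 × exp(−1140/2850.0) = 3770 × 0.67032 = 2,527.11 kg.
After the second burn: m = 2,527.11 × exp(−1240/2850.0) = 2,527.11 × 0.64721 = 1,635.57 kg.

final mass ≈ 1640 kg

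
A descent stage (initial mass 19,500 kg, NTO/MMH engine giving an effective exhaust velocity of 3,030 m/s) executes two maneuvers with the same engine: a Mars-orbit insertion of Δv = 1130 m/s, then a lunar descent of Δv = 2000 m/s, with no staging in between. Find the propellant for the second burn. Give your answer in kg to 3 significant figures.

After the first burn: m = 19500 × exp(−1130/3030.0) = 19500 × 0.68871 = 13,429.8 kg.
After the second burn: m = 13,429.8 × exp(−2000/3030.0) = 13,429.8 × 0.51682 = 6,940.79 kg.
Second-burn propellant = 13,429.8 − 6,940.79 = 6,489.01 kg.

propellant for the second burn ≈ 6490 kg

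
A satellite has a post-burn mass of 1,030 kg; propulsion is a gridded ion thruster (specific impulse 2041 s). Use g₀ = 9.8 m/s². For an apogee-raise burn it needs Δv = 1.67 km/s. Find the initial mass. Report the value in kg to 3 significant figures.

v_e = Isp · g₀ = 2041 × 9.8 = 20001.8 m/s.
m₀/m_f = exp(Δv / v_e) = exp(1670 / 20001.8) = exp(0.0835) = 1.0871.
m₀ = m_f × 1.0871 = 1,030 × 1.0871 = 1,119.71 kg.

initial mass ≈ 1120 kg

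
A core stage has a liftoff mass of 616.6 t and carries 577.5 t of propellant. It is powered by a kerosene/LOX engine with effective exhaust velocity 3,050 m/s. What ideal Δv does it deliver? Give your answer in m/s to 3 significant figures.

m_f = m₀ − m_prop = 616.6 − 577.5 = 39.1 t.
Δv = v_e · ln(m₀/m_f) = 3050.0 × ln(15.77) = 3050.0 × 2.7581 ≈ 8412.2 m/s.

Δv ≈ 8410 m/s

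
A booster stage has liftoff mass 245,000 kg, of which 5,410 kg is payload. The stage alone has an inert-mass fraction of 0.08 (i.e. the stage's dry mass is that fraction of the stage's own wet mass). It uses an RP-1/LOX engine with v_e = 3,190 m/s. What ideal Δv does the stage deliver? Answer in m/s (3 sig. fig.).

Δv ≈ 7340 m/s

Stage wet mass = m₀ − payload = 245,000 − 5,410 = 239,590 kg.
Stage dry mass = ε × stage wet mass = 0.08 × 239,590 = 19,167.2 kg.
Burnout mass m_f = stage dry + payload = 19,167.2 + 5,410 = 24,577.2 kg.
Using Δv = v_e ln(m₀/m_f): Δv = v_e · ln(245,000/24,577.2) = 3190.0 × ln(9.969) = 3190.0 × 2.2994 ≈ 7335 m/s.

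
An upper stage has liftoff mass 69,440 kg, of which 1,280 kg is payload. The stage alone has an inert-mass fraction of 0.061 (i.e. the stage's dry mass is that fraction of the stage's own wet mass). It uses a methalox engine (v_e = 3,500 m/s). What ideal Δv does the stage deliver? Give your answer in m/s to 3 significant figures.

Δv ≈ 8910 m/s

Stage wet mass = m₀ − payload = 69,440 − 1,280 = 68,160 kg.
Stage dry mass = ε × stage wet mass = 0.061 × 68,160 = 4,157.76 kg.
Burnout mass m_f = stage dry + payload = 4,157.76 + 1,280 = 5,437.76 kg.
Rocket equation: Δv = v_e · ln(69,440/5,437.76) = 3500.0 × ln(12.77) = 3500.0 × 2.5471 ≈ 8915 m/s.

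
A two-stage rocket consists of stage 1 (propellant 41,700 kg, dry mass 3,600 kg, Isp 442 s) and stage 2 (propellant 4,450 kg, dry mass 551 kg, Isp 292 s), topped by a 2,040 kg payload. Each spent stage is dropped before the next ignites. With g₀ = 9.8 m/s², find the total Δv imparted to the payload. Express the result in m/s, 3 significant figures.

Ignition mass of stage 1 = 41,700+3,600 + 4,450+551 + 2,040 = 52,341 kg.
Stage 1: m₀ = 52,341 kg, m_f = 52,341 − 41,700 = 10,641 kg; Δv = 442×9.8×ln(4.919) = 4331.6×1.5931 ≈ 6901 m/s.
Stage 2: m₀ = 7,041 kg, m_f = 7,041 − 4,450 = 2,591 kg; Δv = 292×9.8×ln(2.717) = 2861.6×0.9997 ≈ 2861 m/s.
Total Δv = 6901 + 2861 = 9762 m/s.

Δv ≈ 9760 m/s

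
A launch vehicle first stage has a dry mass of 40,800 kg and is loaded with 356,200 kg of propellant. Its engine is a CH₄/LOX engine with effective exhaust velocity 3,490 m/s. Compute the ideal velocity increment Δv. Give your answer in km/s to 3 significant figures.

m₀ = m_dry + m_prop = 40,800 + 356,200 = 397,000 kg.
By the Tsiolkovsky rocket equation, Δv = v_e · ln(m₀/m_f) = 3490.0 × ln(9.73) = 3490.0 × 2.2753 ≈ 7940.6 m/s.

Δv ≈ 7.94 km/s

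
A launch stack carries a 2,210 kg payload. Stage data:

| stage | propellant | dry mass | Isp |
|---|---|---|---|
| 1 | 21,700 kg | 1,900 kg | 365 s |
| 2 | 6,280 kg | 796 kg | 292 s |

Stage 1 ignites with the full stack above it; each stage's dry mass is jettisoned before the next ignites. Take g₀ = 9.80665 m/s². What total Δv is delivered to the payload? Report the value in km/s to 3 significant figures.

Δv ≈ 7.09 km/s

Ignition mass of stage 1 = 21,700+1,900 + 6,280+796 + 2,210 = 32,886 kg.
Stage 1: m₀ = 32,886 kg, m_f = 32,886 − 21,700 = 11,186 kg; Δv = 365×9.80665×ln(2.94) = 3579.4×1.0784 ≈ 3860 m/s.
Stage 2: m₀ = 9,286 kg, m_f = 9,286 − 6,280 = 3,006 kg; Δv = 292×9.80665×ln(3.089) = 2863.5×1.1279 ≈ 3230 m/s.
Total Δv = 3860 + 3230 = 7090 m/s.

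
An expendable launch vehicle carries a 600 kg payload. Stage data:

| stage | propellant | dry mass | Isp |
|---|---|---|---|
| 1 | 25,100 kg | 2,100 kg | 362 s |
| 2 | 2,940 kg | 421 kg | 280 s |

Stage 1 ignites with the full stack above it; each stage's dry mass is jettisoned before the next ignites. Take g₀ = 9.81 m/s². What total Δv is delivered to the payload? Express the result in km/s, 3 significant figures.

Δv ≈ 9.54 km/s

Ignition mass of stage 1 = 25,100+2,100 + 2,940+421 + 600 = 31,161 kg.
Stage 1: m₀ = 31,161 kg, m_f = 31,161 − 25,100 = 6,061 kg; Δv = 362×9.81×ln(5.141) = 3551.2×1.6373 ≈ 5814 m/s.
Stage 2: m₀ = 3,961 kg, m_f = 3,961 − 2,940 = 1,021 kg; Δv = 280×9.81×ln(3.88) = 2746.8×1.3557 ≈ 3724 m/s.
Total Δv = 5814 + 3724 = 9538 m/s.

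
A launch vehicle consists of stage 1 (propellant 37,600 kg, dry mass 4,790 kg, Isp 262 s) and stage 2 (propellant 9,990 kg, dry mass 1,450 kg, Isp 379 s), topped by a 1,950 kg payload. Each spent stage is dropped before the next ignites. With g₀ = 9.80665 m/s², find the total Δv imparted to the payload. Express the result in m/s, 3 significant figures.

Ignition mass of stage 1 = 37,600+4,790 + 9,990+1,450 + 1,950 = 55,780 kg.
Stage 1: m₀ = 55,780 kg, m_f = 55,780 − 37,600 = 18,180 kg; Δv = 262×9.80665×ln(3.068) = 2569.3×1.1211 ≈ 2880 m/s.
Stage 2: m₀ = 13,390 kg, m_f = 13,390 − 9,990 = 3,400 kg; Δv = 379×9.80665×ln(3.938) = 3716.7×1.3707 ≈ 5095 m/s.
Total Δv = 2880 + 5095 = 7975 m/s.

Δv ≈ 7980 m/s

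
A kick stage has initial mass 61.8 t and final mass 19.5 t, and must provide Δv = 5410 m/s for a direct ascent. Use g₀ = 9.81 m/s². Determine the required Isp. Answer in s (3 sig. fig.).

ln(m₀/m_f) = ln(61800/19500) = ln(3.169) = 1.1535.
v_e = Δv / ln(m₀/m_f) = 5410 / 1.1535 = 4690.1 m/s.
Isp = v_e / g₀ = 4690.1 / 9.81 = 478.1 s.

Isp ≈ 478 s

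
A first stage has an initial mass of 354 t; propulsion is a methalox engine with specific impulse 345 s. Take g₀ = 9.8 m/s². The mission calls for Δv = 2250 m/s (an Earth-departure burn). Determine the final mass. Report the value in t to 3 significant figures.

final mass ≈ 182 t

v_e = Isp · g₀ = 345 × 9.8 = 3381.0 m/s.
By the Tsiolkovsky rocket equation, m₀/m_f = exp(Δv / v_e) = exp(2250 / 3381.0) = exp(0.6655) = 1.9454.
m_f = m₀ / 1.9454 = 354 / 1.9454 = 181.968 t.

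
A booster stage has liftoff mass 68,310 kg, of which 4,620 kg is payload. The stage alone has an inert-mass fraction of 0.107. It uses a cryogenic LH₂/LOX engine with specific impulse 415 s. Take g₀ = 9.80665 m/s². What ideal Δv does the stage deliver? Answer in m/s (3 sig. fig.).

Δv ≈ 7270 m/s

Stage wet mass = m₀ − payload = 68,310 − 4,620 = 63,690 kg.
Stage dry mass = ε × stage wet mass = 0.107 × 63,690 = 6,814.83 kg.
Burnout mass m_f = stage dry + payload = 6,814.83 + 4,620 = 11,434.83 kg.
v_e = Isp · g₀ = 415 × 9.80665 = 4069.8 m/s.
Using Δv = v_e ln(m₀/m_f): Δv = v_e · ln(68,310/11,434.83) = 4069.8 × ln(5.974) = 4069.8 × 1.7874 ≈ 7274 m/s.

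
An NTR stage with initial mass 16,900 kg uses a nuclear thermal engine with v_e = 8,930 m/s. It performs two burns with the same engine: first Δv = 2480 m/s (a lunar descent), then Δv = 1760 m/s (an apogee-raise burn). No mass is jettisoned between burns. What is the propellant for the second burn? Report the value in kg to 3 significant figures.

After the first burn: m = 16900 × exp(−2480/8930.0) = 16900 × 0.75751 = 12,801.9 kg.
After the second burn: m = 12,801.9 × exp(−1760/8930.0) = 12,801.9 × 0.82112 = 10,511.9 kg.
Second-burn propellant = 12,801.9 − 10,511.9 = 2,290 kg.

propellant for the second burn ≈ 2290 kg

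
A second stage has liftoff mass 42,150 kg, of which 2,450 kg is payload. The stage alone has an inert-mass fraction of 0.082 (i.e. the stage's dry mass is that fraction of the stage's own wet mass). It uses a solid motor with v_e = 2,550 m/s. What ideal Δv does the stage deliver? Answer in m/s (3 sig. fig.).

Stage wet mass = m₀ − payload = 42,150 − 2,450 = 39,700 kg.
Stage dry mass = ε × stage wet mass = 0.082 × 39,700 = 3,255.4 kg.
Burnout mass m_f = stage dry + payload = 3,255.4 + 2,450 = 5,705.4 kg.
Δv = v_e · ln(42,150/5,705.4) = 2550.0 × ln(7.388) = 2550.0 × 1.9998 ≈ 5100 m/s.

Δv ≈ 5100 m/s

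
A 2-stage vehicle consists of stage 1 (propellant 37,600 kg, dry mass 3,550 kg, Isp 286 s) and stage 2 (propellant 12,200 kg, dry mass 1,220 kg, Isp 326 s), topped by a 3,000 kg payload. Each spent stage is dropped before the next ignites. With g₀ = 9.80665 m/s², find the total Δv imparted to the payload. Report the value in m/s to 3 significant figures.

Δv ≈ 7310 m/s

Ignition mass of stage 1 = 37,600+3,550 + 12,200+1,220 + 3,000 = 57,570 kg.
Stage 1: m₀ = 57,570 kg, m_f = 57,570 − 37,600 = 19,970 kg; Δv = 286×9.80665×ln(2.883) = 2804.7×1.0588 ≈ 2970 m/s.
Stage 2: m₀ = 16,420 kg, m_f = 16,420 − 12,200 = 4,220 kg; Δv = 326×9.80665×ln(3.891) = 3197.0×1.3587 ≈ 4344 m/s.
Total Δv = 2970 + 4344 = 7314 m/s.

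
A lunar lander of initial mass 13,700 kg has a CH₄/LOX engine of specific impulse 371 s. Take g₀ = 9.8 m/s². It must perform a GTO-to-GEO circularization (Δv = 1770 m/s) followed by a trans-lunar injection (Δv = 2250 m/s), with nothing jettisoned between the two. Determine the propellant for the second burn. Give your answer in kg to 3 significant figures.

v_e = Isp · g₀ = 371 × 9.8 = 3635.8 m/s.
After the first burn: m = 13700 × exp(−1770/3635.8) = 13700 × 0.61457 = 8,419.61 kg.
After the second burn: m = 8,419.61 × exp(−2250/3635.8) = 8,419.61 × 0.53857 = 4,534.55 kg.
Second-burn propellant = 8,419.61 − 4,534.55 = 3,885.06 kg.

propellant for the second burn ≈ 3890 kg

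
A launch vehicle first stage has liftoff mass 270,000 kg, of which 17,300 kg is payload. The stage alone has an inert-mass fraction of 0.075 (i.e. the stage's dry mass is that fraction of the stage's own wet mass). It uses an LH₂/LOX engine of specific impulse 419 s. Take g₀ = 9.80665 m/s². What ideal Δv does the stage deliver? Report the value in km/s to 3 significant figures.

Δv ≈ 8.25 km/s

Stage wet mass = m₀ − payload = 270,000 − 17,300 = 252,700 kg.
Stage dry mass = ε × stage wet mass = 0.075 × 252,700 = 18,952.5 kg.
Burnout mass m_f = stage dry + payload = 18,952.5 + 17,300 = 36,252.5 kg.
v_e = Isp · g₀ = 419 × 9.80665 = 4109.0 m/s.
Δv = v_e · ln(270,000/36,252.5) = 4109.0 × ln(7.448) = 4109.0 × 2.0079 ≈ 8250 m/s.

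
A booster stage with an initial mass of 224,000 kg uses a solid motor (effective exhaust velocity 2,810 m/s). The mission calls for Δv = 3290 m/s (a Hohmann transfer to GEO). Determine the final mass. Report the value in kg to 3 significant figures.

final mass ≈ 69500 kg

From the ideal rocket equation, m₀/m_f = exp(Δv / v_e) = exp(3290 / 2810.0) = exp(1.1708) = 3.2246.
m_f = m₀ / 3.2246 = 224,000 / 3.2246 = 69,466 kg.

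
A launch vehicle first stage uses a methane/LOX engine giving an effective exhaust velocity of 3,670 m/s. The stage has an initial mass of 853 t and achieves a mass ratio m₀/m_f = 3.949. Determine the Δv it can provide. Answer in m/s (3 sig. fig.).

Δv = v_e · ln(3.949) = 3670.0 × 1.3735 ≈ 5040.6 m/s.

Δv ≈ 5040 m/s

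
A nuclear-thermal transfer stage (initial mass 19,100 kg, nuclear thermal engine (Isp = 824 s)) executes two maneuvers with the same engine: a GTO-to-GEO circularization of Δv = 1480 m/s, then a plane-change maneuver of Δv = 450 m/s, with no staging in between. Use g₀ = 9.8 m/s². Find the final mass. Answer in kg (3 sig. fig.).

final mass ≈ 15000 kg

v_e = Isp · g₀ = 824 × 9.8 = 8075.2 m/s.
After the first burn: m = 19100 × exp(−1480/8075.2) = 19100 × 0.83254 = 15,901.5 kg.
After the second burn: m = 15,901.5 × exp(−450/8075.2) = 15,901.5 × 0.94580 = 15,039.6 kg.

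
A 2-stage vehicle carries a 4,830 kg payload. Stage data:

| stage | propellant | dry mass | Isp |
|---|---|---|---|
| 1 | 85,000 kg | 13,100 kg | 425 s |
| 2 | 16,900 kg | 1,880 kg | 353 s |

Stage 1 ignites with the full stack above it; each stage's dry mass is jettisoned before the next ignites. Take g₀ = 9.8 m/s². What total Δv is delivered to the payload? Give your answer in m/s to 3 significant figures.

Ignition mass of stage 1 = 85,000+13,100 + 16,900+1,880 + 4,830 = 121,710 kg.
Stage 1: m₀ = 121,710 kg, m_f = 121,710 − 85,000 = 36,710 kg; Δv = 425×9.8×ln(3.315) = 4165.0×1.1986 ≈ 4992 m/s.
Stage 2: m₀ = 23,610 kg, m_f = 23,610 − 16,900 = 6,710 kg; Δv = 353×9.8×ln(3.519) = 3459.4×1.2581 ≈ 4352 m/s.
Total Δv = 4992 + 4352 = 9344 m/s.

Δv ≈ 9340 m/s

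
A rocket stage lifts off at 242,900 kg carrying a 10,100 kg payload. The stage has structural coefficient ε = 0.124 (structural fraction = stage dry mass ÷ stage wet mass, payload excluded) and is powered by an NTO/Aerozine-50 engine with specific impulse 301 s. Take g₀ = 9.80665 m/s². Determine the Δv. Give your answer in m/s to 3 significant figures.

Stage wet mass = m₀ − payload = 242,900 − 10,100 = 232,800 kg.
Stage dry mass = ε × stage wet mass = 0.124 × 232,800 = 28,867.2 kg.
Burnout mass m_f = stage dry + payload = 28,867.2 + 10,100 = 38,967.2 kg.
v_e = Isp · g₀ = 301 × 9.80665 = 2951.8 m/s.
Rocket equation: Δv = v_e · ln(242,900/38,967.2) = 2951.8 × ln(6.233) = 2951.8 × 1.8299 ≈ 5402 m/s.

Δv ≈ 5400 m/s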